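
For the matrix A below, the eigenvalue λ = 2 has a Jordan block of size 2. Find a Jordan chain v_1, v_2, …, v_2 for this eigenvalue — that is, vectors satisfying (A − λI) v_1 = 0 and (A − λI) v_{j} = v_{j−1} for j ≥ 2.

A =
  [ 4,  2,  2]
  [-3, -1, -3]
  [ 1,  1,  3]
A Jordan chain for λ = 2 of length 2:
v_1 = (2, -3, 1)ᵀ
v_2 = (1, 0, 0)ᵀ

Let N = A − (2)·I. We want v_2 with N^2 v_2 = 0 but N^1 v_2 ≠ 0; then v_{j-1} := N · v_j for j = 2, …, 2.

Pick v_2 = (1, 0, 0)ᵀ.
Then v_1 = N · v_2 = (2, -3, 1)ᵀ.

Sanity check: (A − (2)·I) v_1 = (0, 0, 0)ᵀ = 0. ✓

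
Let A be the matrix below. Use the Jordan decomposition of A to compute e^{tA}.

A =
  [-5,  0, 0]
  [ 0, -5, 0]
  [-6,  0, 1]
e^{tA} =
  [exp(-5*t), 0, 0]
  [0, exp(-5*t), 0]
  [-exp(t) + exp(-5*t), 0, exp(t)]

Strategy: write A = P · J · P⁻¹ where J is a Jordan canonical form, so e^{tA} = P · e^{tJ} · P⁻¹, and e^{tJ} can be computed block-by-block.

A has Jordan form
J =
  [-5,  0, 0]
  [ 0, -5, 0]
  [ 0,  0, 1]
(up to reordering of blocks).

Per-block formulas:
  For a 1×1 block at λ = 1: exp(t · [1]) = [e^(1t)].
  For a 1×1 block at λ = -5: exp(t · [-5]) = [e^(-5t)].

After assembling e^{tJ} and conjugating by P, we get:

e^{tA} =
  [exp(-5*t), 0, 0]
  [0, exp(-5*t), 0]
  [-exp(t) + exp(-5*t), 0, exp(t)]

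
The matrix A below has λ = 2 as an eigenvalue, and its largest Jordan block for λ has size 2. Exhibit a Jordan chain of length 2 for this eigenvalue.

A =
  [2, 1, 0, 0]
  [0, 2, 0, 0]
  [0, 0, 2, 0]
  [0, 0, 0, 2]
A Jordan chain for λ = 2 of length 2:
v_1 = (1, 0, 0, 0)ᵀ
v_2 = (0, 1, 0, 0)ᵀ

Let N = A − (2)·I. We want v_2 with N^2 v_2 = 0 but N^1 v_2 ≠ 0; then v_{j-1} := N · v_j for j = 2, …, 2.

Pick v_2 = (0, 1, 0, 0)ᵀ.
Then v_1 = N · v_2 = (1, 0, 0, 0)ᵀ.

Sanity check: (A − (2)·I) v_1 = (0, 0, 0, 0)ᵀ = 0. ✓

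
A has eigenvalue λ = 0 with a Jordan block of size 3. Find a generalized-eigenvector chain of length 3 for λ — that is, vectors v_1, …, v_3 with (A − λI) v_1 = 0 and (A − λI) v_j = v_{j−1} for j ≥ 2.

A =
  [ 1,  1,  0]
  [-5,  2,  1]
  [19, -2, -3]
A Jordan chain for λ = 0 of length 3:
v_1 = (-4, 4, -28)ᵀ
v_2 = (1, -5, 19)ᵀ
v_3 = (1, 0, 0)ᵀ

Let N = A − (0)·I. We want v_3 with N^3 v_3 = 0 but N^2 v_3 ≠ 0; then v_{j-1} := N · v_j for j = 3, …, 2.

Pick v_3 = (1, 0, 0)ᵀ.
Then v_2 = N · v_3 = (1, -5, 19)ᵀ.
Then v_1 = N · v_2 = (-4, 4, -28)ᵀ.

Sanity check: (A − (0)·I) v_1 = (0, 0, 0)ᵀ = 0. ✓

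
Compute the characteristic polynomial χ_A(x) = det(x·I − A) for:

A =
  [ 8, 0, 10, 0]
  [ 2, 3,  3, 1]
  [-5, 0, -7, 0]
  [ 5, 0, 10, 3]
x^4 - 7*x^3 + 9*x^2 + 27*x - 54

Expanding det(x·I − A) (e.g. by cofactor expansion or by noting that A is similar to its Jordan form J, which has the same characteristic polynomial as A) gives
  χ_A(x) = x^4 - 7*x^3 + 9*x^2 + 27*x - 54
which factors as (x - 3)^3*(x + 2). The eigenvalues (with algebraic multiplicities) are λ = -2 with multiplicity 1, λ = 3 with multiplicity 3.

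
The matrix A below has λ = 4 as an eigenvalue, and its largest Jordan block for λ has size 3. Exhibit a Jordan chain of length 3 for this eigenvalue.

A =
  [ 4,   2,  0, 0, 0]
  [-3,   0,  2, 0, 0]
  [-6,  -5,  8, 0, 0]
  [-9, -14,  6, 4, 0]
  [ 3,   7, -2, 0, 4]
A Jordan chain for λ = 4 of length 3:
v_1 = (-6, 0, -9, 6, -9)ᵀ
v_2 = (0, -3, -6, -9, 3)ᵀ
v_3 = (1, 0, 0, 0, 0)ᵀ

Let N = A − (4)·I. We want v_3 with N^3 v_3 = 0 but N^2 v_3 ≠ 0; then v_{j-1} := N · v_j for j = 3, …, 2.

Pick v_3 = (1, 0, 0, 0, 0)ᵀ.
Then v_2 = N · v_3 = (0, -3, -6, -9, 3)ᵀ.
Then v_1 = N · v_2 = (-6, 0, -9, 6, -9)ᵀ.

Sanity check: (A − (4)·I) v_1 = (0, 0, 0, 0, 0)ᵀ = 0. ✓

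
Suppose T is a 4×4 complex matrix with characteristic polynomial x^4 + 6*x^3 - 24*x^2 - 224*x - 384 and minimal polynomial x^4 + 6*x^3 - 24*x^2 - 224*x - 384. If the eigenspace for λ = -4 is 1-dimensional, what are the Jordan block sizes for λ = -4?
Block sizes for λ = -4: [3]

Step 1 — from the characteristic polynomial, algebraic multiplicity of λ = -4 is 3. From dim ker(T − (-4)·I) = 1, there are exactly 1 Jordan blocks for λ = -4.
Step 2 — from the minimal polynomial, the factor (x + 4)^3 tells us the largest block for λ = -4 has size 3.
Step 3 — with total size 3, 1 blocks, and largest block 3, the block sizes (in nonincreasing order) are [3].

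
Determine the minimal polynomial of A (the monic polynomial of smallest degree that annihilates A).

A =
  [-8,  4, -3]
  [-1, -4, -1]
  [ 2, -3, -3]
x^3 + 15*x^2 + 75*x + 125

The characteristic polynomial is χ_A(x) = (x + 5)^3, so the eigenvalues are known. The minimal polynomial is
  m_A(x) = Π_λ (x − λ)^{k_λ}
where k_λ is the size of the *largest* Jordan block for λ (equivalently, the smallest k with (A − λI)^k v = 0 for every generalised eigenvector v of λ).

  λ = -5: largest Jordan block has size 3, contributing (x + 5)^3

So m_A(x) = (x + 5)^3 = x^3 + 15*x^2 + 75*x + 125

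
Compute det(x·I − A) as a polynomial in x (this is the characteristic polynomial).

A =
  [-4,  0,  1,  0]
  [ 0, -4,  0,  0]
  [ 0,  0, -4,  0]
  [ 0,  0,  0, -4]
x^4 + 16*x^3 + 96*x^2 + 256*x + 256

Expanding det(x·I − A) (e.g. by cofactor expansion or by noting that A is similar to its Jordan form J, which has the same characteristic polynomial as A) gives
  χ_A(x) = x^4 + 16*x^3 + 96*x^2 + 256*x + 256
which factors as (x + 4)^4. The eigenvalues (with algebraic multiplicities) are λ = -4 with multiplicity 4.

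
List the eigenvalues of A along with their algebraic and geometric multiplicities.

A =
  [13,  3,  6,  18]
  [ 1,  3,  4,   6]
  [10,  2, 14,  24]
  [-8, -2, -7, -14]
λ = 4: alg = 4, geom = 2

Step 1 — factor the characteristic polynomial to read off the algebraic multiplicities:
  χ_A(x) = (x - 4)^4

Step 2 — compute geometric multiplicities via the rank-nullity identity g(λ) = n − rank(A − λI):
  rank(A − (4)·I) = 2, so dim ker(A − (4)·I) = n − 2 = 2

Summary:
  λ = 4: algebraic multiplicity = 4, geometric multiplicity = 2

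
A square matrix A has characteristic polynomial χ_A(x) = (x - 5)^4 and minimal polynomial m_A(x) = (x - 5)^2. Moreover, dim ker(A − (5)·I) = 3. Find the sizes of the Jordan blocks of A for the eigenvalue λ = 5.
Block sizes for λ = 5: [2, 1, 1]

Step 1 — from the characteristic polynomial, algebraic multiplicity of λ = 5 is 4. From dim ker(A − (5)·I) = 3, there are exactly 3 Jordan blocks for λ = 5.
Step 2 — from the minimal polynomial, the factor (x − 5)^2 tells us the largest block for λ = 5 has size 2.
Step 3 — with total size 4, 3 blocks, and largest block 2, the block sizes (in nonincreasing order) are [2, 1, 1].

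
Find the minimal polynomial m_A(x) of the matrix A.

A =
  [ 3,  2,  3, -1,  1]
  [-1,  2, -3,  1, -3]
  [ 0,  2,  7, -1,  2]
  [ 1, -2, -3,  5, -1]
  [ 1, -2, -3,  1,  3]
x^3 - 12*x^2 + 48*x - 64

The characteristic polynomial is χ_A(x) = (x - 4)^5, so the eigenvalues are known. The minimal polynomial is
  m_A(x) = Π_λ (x − λ)^{k_λ}
where k_λ is the size of the *largest* Jordan block for λ (equivalently, the smallest k with (A − λI)^k v = 0 for every generalised eigenvector v of λ).

  λ = 4: largest Jordan block has size 3, contributing (x − 4)^3

So m_A(x) = (x - 4)^3 = x^3 - 12*x^2 + 48*x - 64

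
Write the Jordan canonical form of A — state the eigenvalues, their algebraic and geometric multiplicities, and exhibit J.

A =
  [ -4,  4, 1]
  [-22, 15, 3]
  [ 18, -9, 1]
J_3(4)

The characteristic polynomial is
  det(x·I − A) = x^3 - 12*x^2 + 48*x - 64 = (x - 4)^3

Eigenvalues and multiplicities (the geometric multiplicity of λ is n − rank(A − λI), which equals the number of Jordan blocks for λ):
  λ = 4: algebraic multiplicity = 3, geometric multiplicity = 1

Determining the block sizes for each eigenvalue:
  λ = 4: one block (gm = 1), so the single block has size am = 3 → block sizes [3]

Assembling the blocks gives a Jordan form
J =
  [4, 1, 0]
  [0, 4, 1]
  [0, 0, 4]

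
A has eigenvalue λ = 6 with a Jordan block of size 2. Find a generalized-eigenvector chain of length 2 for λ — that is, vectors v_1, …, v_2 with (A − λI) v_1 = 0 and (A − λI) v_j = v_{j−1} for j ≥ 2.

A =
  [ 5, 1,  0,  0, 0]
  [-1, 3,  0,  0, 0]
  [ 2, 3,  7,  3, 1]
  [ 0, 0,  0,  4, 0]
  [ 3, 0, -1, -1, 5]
A Jordan chain for λ = 6 of length 2:
v_1 = (0, 0, 1, 0, -1)ᵀ
v_2 = (0, 0, 1, 0, 0)ᵀ

Let N = A − (6)·I. We want v_2 with N^2 v_2 = 0 but N^1 v_2 ≠ 0; then v_{j-1} := N · v_j for j = 2, …, 2.

Pick v_2 = (0, 0, 1, 0, 0)ᵀ.
Then v_1 = N · v_2 = (0, 0, 1, 0, -1)ᵀ.

Sanity check: (A − (6)·I) v_1 = (0, 0, 0, 0, 0)ᵀ = 0. ✓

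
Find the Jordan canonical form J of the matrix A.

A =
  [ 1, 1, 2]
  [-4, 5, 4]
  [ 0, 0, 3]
J_2(3) ⊕ J_1(3)

The characteristic polynomial is
  det(x·I − A) = x^3 - 9*x^2 + 27*x - 27 = (x - 3)^3

Eigenvalues and multiplicities (the geometric multiplicity of λ is n − rank(A − λI), which equals the number of Jordan blocks for λ):
  λ = 3: algebraic multiplicity = 3, geometric multiplicity = 2

Determining the block sizes for each eigenvalue:
  λ = 3: 2 blocks summing to 3 forces exactly one block of size 2 and the rest size 1 → block sizes [2, 1]

Assembling the blocks gives a Jordan form
J =
  [3, 1, 0]
  [0, 3, 0]
  [0, 0, 3]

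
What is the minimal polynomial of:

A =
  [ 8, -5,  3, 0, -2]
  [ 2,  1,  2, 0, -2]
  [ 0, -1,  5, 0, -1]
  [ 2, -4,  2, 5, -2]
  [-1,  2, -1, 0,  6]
x^3 - 15*x^2 + 75*x - 125

The characteristic polynomial is χ_A(x) = (x - 5)^5, so the eigenvalues are known. The minimal polynomial is
  m_A(x) = Π_λ (x − λ)^{k_λ}
where k_λ is the size of the *largest* Jordan block for λ (equivalently, the smallest k with (A − λI)^k v = 0 for every generalised eigenvector v of λ).

  λ = 5: largest Jordan block has size 3, contributing (x − 5)^3

So m_A(x) = (x - 5)^3 = x^3 - 15*x^2 + 75*x - 125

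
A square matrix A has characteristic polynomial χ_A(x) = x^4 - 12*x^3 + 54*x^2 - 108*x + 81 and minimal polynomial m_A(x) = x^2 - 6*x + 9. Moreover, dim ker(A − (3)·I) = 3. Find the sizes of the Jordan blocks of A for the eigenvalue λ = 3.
Block sizes for λ = 3: [2, 1, 1]

Step 1 — from the characteristic polynomial, algebraic multiplicity of λ = 3 is 4. From dim ker(A − (3)·I) = 3, there are exactly 3 Jordan blocks for λ = 3.
Step 2 — from the minimal polynomial, the factor (x − 3)^2 tells us the largest block for λ = 3 has size 2.
Step 3 — with total size 4, 3 blocks, and largest block 2, the block sizes (in nonincreasing order) are [2, 1, 1].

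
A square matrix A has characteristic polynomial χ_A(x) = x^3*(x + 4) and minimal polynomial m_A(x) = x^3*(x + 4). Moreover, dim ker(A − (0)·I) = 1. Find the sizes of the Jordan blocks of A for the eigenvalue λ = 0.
Block sizes for λ = 0: [3]

Step 1 — from the characteristic polynomial, algebraic multiplicity of λ = 0 is 3. From dim ker(A − (0)·I) = 1, there are exactly 1 Jordan blocks for λ = 0.
Step 2 — from the minimal polynomial, the factor (x − 0)^3 tells us the largest block for λ = 0 has size 3.
Step 3 — with total size 3, 1 blocks, and largest block 3, the block sizes (in nonincreasing order) are [3].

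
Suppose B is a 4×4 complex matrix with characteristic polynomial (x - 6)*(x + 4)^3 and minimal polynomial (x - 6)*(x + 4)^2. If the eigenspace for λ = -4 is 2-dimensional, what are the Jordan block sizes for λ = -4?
Block sizes for λ = -4: [2, 1]

Step 1 — from the characteristic polynomial, algebraic multiplicity of λ = -4 is 3. From dim ker(B − (-4)·I) = 2, there are exactly 2 Jordan blocks for λ = -4.
Step 2 — from the minimal polynomial, the factor (x + 4)^2 tells us the largest block for λ = -4 has size 2.
Step 3 — with total size 3, 2 blocks, and largest block 2, the block sizes (in nonincreasing order) are [2, 1].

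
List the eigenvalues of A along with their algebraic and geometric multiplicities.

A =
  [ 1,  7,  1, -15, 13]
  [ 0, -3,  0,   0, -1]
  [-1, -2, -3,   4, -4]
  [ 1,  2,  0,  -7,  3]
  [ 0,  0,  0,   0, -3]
λ = -3: alg = 5, geom = 2

Step 1 — factor the characteristic polynomial to read off the algebraic multiplicities:
  χ_A(x) = (x + 3)^5

Step 2 — compute geometric multiplicities via the rank-nullity identity g(λ) = n − rank(A − λI):
  rank(A − (-3)·I) = 3, so dim ker(A − (-3)·I) = n − 3 = 2

Summary:
  λ = -3: algebraic multiplicity = 5, geometric multiplicity = 2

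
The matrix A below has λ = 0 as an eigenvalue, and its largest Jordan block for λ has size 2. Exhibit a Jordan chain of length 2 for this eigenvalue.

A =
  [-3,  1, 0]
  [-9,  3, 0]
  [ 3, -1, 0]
A Jordan chain for λ = 0 of length 2:
v_1 = (-3, -9, 3)ᵀ
v_2 = (1, 0, 0)ᵀ

Let N = A − (0)·I. We want v_2 with N^2 v_2 = 0 but N^1 v_2 ≠ 0; then v_{j-1} := N · v_j for j = 2, …, 2.

Pick v_2 = (1, 0, 0)ᵀ.
Then v_1 = N · v_2 = (-3, -9, 3)ᵀ.

Sanity check: (A − (0)·I) v_1 = (0, 0, 0)ᵀ = 0. ✓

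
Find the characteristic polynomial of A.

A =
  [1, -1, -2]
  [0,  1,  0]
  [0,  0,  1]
x^3 - 3*x^2 + 3*x - 1

Expanding det(x·I − A) (e.g. by cofactor expansion or by noting that A is similar to its Jordan form J, which has the same characteristic polynomial as A) gives
  χ_A(x) = x^3 - 3*x^2 + 3*x - 1
which factors as (x - 1)^3. The eigenvalues (with algebraic multiplicities) are λ = 1 with multiplicity 3.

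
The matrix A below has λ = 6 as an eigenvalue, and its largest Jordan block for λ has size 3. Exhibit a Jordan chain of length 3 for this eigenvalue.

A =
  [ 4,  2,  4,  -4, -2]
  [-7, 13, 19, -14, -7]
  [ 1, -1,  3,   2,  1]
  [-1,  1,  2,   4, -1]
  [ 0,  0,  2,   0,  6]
A Jordan chain for λ = 6 of length 3:
v_1 = (-2, -2, 0, -1, 2)ᵀ
v_2 = (-2, -7, 1, -1, 0)ᵀ
v_3 = (1, 0, 0, 0, 0)ᵀ

Let N = A − (6)·I. We want v_3 with N^3 v_3 = 0 but N^2 v_3 ≠ 0; then v_{j-1} := N · v_j for j = 3, …, 2.

Pick v_3 = (1, 0, 0, 0, 0)ᵀ.
Then v_2 = N · v_3 = (-2, -7, 1, -1, 0)ᵀ.
Then v_1 = N · v_2 = (-2, -2, 0, -1, 2)ᵀ.

Sanity check: (A − (6)·I) v_1 = (0, 0, 0, 0, 0)ᵀ = 0. ✓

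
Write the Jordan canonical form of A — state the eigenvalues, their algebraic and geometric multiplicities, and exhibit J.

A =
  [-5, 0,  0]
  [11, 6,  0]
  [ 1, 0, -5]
J_2(-5) ⊕ J_1(6)

The characteristic polynomial is
  det(x·I − A) = x^3 + 4*x^2 - 35*x - 150 = (x - 6)*(x + 5)^2

Eigenvalues and multiplicities (the geometric multiplicity of λ is n − rank(A − λI), which equals the number of Jordan blocks for λ):
  λ = -5: algebraic multiplicity = 2, geometric multiplicity = 1
  λ = 6: algebraic multiplicity = 1, geometric multiplicity = 1

Determining the block sizes for each eigenvalue:
  λ = -5: one block (gm = 1), so the single block has size am = 2 → block sizes [2]
  λ = 6: one block (gm = 1), so the single block has size am = 1 → block sizes [1]

Assembling the blocks gives a Jordan form
J =
  [-5,  1, 0]
  [ 0, -5, 0]
  [ 0,  0, 6]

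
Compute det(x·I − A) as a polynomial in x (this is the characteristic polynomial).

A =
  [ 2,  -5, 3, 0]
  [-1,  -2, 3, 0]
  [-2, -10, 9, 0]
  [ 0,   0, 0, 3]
x^4 - 12*x^3 + 54*x^2 - 108*x + 81

Expanding det(x·I − A) (e.g. by cofactor expansion or by noting that A is similar to its Jordan form J, which has the same characteristic polynomial as A) gives
  χ_A(x) = x^4 - 12*x^3 + 54*x^2 - 108*x + 81
which factors as (x - 3)^4. The eigenvalues (with algebraic multiplicities) are λ = 3 with multiplicity 4.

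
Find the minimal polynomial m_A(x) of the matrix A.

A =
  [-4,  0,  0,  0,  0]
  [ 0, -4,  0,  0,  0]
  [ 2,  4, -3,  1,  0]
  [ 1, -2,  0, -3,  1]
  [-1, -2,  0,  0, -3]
x^4 + 13*x^3 + 63*x^2 + 135*x + 108

The characteristic polynomial is χ_A(x) = (x + 3)^3*(x + 4)^2, so the eigenvalues are known. The minimal polynomial is
  m_A(x) = Π_λ (x − λ)^{k_λ}
where k_λ is the size of the *largest* Jordan block for λ (equivalently, the smallest k with (A − λI)^k v = 0 for every generalised eigenvector v of λ).

  λ = -4: largest Jordan block has size 1, contributing (x + 4)
  λ = -3: largest Jordan block has size 3, contributing (x + 3)^3

So m_A(x) = (x + 3)^3*(x + 4) = x^4 + 13*x^3 + 63*x^2 + 135*x + 108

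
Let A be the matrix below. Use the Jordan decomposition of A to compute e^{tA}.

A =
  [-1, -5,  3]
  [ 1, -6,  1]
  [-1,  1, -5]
e^{tA} =
  [t^2*exp(-4*t)/2 + 3*t*exp(-4*t) + exp(-4*t), -t^2*exp(-4*t) - 5*t*exp(-4*t), t^2*exp(-4*t)/2 + 3*t*exp(-4*t)]
  [t*exp(-4*t), -2*t*exp(-4*t) + exp(-4*t), t*exp(-4*t)]
  [-t^2*exp(-4*t)/2 - t*exp(-4*t), t^2*exp(-4*t) + t*exp(-4*t), -t^2*exp(-4*t)/2 - t*exp(-4*t) + exp(-4*t)]

Strategy: write A = P · J · P⁻¹ where J is a Jordan canonical form, so e^{tA} = P · e^{tJ} · P⁻¹, and e^{tJ} can be computed block-by-block.

A has Jordan form
J =
  [-4,  1,  0]
  [ 0, -4,  1]
  [ 0,  0, -4]
(up to reordering of blocks).

Per-block formulas:
  For a 3×3 Jordan block J_3(-4): exp(t · J_3(-4)) = e^(-4t)·(I + t·N + (t^2/2)·N^2), where N is the 3×3 nilpotent shift.

After assembling e^{tJ} and conjugating by P, we get:

e^{tA} =
  [t^2*exp(-4*t)/2 + 3*t*exp(-4*t) + exp(-4*t), -t^2*exp(-4*t) - 5*t*exp(-4*t), t^2*exp(-4*t)/2 + 3*t*exp(-4*t)]
  [t*exp(-4*t), -2*t*exp(-4*t) + exp(-4*t), t*exp(-4*t)]
  [-t^2*exp(-4*t)/2 - t*exp(-4*t), t^2*exp(-4*t) + t*exp(-4*t), -t^2*exp(-4*t)/2 - t*exp(-4*t) + exp(-4*t)]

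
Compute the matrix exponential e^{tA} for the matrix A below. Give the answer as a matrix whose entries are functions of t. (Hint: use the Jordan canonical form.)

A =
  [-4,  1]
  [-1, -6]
e^{tA} =
  [t*exp(-5*t) + exp(-5*t), t*exp(-5*t)]
  [-t*exp(-5*t), -t*exp(-5*t) + exp(-5*t)]

Strategy: write A = P · J · P⁻¹ where J is a Jordan canonical form, so e^{tA} = P · e^{tJ} · P⁻¹, and e^{tJ} can be computed block-by-block.

A has Jordan form
J =
  [-5,  1]
  [ 0, -5]
(up to reordering of blocks).

Per-block formulas:
  For a 2×2 Jordan block J_2(-5): exp(t · J_2(-5)) = e^(-5t)·(I + t·N), where N is the 2×2 nilpotent shift.

After assembling e^{tJ} and conjugating by P, we get:

e^{tA} =
  [t*exp(-5*t) + exp(-5*t), t*exp(-5*t)]
  [-t*exp(-5*t), -t*exp(-5*t) + exp(-5*t)]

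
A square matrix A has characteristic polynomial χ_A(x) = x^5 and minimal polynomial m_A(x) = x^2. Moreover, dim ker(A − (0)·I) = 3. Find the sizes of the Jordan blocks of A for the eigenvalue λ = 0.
Block sizes for λ = 0: [2, 2, 1]

Step 1 — from the characteristic polynomial, algebraic multiplicity of λ = 0 is 5. From dim ker(A − (0)·I) = 3, there are exactly 3 Jordan blocks for λ = 0.
Step 2 — from the minimal polynomial, the factor (x − 0)^2 tells us the largest block for λ = 0 has size 2.
Step 3 — with total size 5, 3 blocks, and largest block 2, the block sizes (in nonincreasing order) are [2, 2, 1].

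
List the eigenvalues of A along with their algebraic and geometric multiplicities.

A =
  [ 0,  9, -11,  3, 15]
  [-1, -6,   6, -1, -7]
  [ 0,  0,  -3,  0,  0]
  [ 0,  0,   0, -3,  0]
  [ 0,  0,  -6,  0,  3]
λ = -3: alg = 4, geom = 2; λ = 3: alg = 1, geom = 1

Step 1 — factor the characteristic polynomial to read off the algebraic multiplicities:
  χ_A(x) = (x - 3)*(x + 3)^4

Step 2 — compute geometric multiplicities via the rank-nullity identity g(λ) = n − rank(A − λI):
  rank(A − (-3)·I) = 3, so dim ker(A − (-3)·I) = n − 3 = 2
  rank(A − (3)·I) = 4, so dim ker(A − (3)·I) = n − 4 = 1

Summary:
  λ = -3: algebraic multiplicity = 4, geometric multiplicity = 2
  λ = 3: algebraic multiplicity = 1, geometric multiplicity = 1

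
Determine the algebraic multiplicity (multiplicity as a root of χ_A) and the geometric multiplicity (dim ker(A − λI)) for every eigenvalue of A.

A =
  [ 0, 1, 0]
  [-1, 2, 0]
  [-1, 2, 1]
λ = 1: alg = 3, geom = 1

Step 1 — factor the characteristic polynomial to read off the algebraic multiplicities:
  χ_A(x) = (x - 1)^3

Step 2 — compute geometric multiplicities via the rank-nullity identity g(λ) = n − rank(A − λI):
  rank(A − (1)·I) = 2, so dim ker(A − (1)·I) = n − 2 = 1

Summary:
  λ = 1: algebraic multiplicity = 3, geometric multiplicity = 1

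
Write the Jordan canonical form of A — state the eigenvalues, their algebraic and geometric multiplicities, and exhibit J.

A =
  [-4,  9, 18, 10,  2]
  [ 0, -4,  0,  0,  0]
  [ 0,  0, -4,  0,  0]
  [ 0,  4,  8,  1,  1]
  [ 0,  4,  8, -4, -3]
J_2(-4) ⊕ J_1(-4) ⊕ J_2(-1)

The characteristic polynomial is
  det(x·I − A) = x^5 + 14*x^4 + 73*x^3 + 172*x^2 + 176*x + 64 = (x + 1)^2*(x + 4)^3

Eigenvalues and multiplicities (the geometric multiplicity of λ is n − rank(A − λI), which equals the number of Jordan blocks for λ):
  λ = -4: algebraic multiplicity = 3, geometric multiplicity = 2
  λ = -1: algebraic multiplicity = 2, geometric multiplicity = 1

Determining the block sizes for each eigenvalue:
  λ = -4: 2 blocks summing to 3 forces exactly one block of size 2 and the rest size 1 → block sizes [2, 1]
  λ = -1: one block (gm = 1), so the single block has size am = 2 → block sizes [2]

Assembling the blocks gives a Jordan form
J =
  [-4,  1,  0,  0,  0]
  [ 0, -4,  0,  0,  0]
  [ 0,  0, -4,  0,  0]
  [ 0,  0,  0, -1,  1]
  [ 0,  0,  0,  0, -1]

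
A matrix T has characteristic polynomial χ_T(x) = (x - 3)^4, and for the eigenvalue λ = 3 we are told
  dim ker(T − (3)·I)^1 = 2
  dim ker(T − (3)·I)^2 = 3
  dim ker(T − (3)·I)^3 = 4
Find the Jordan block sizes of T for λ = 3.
Block sizes for λ = 3: [3, 1]

From the dimensions of kernels of powers, the number of Jordan blocks of size at least j is d_j − d_{j−1} where d_j = dim ker(N^j) (with d_0 = 0). Computing the differences gives [2, 1, 1].
The number of blocks of size exactly k is (#blocks of size ≥ k) − (#blocks of size ≥ k + 1), so the partition is: 1 block(s) of size 1, 1 block(s) of size 3.
In nonincreasing order the block sizes are [3, 1].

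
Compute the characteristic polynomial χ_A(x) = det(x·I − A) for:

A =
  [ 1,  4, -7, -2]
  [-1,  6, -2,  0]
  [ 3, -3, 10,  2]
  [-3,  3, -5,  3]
x^4 - 20*x^3 + 150*x^2 - 500*x + 625

Expanding det(x·I − A) (e.g. by cofactor expansion or by noting that A is similar to its Jordan form J, which has the same characteristic polynomial as A) gives
  χ_A(x) = x^4 - 20*x^3 + 150*x^2 - 500*x + 625
which factors as (x - 5)^4. The eigenvalues (with algebraic multiplicities) are λ = 5 with multiplicity 4.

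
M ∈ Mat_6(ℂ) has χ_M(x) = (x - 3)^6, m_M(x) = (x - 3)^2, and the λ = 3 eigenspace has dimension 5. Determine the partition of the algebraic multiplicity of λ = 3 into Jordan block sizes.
Block sizes for λ = 3: [2, 1, 1, 1, 1]

Step 1 — from the characteristic polynomial, algebraic multiplicity of λ = 3 is 6. From dim ker(M − (3)·I) = 5, there are exactly 5 Jordan blocks for λ = 3.
Step 2 — from the minimal polynomial, the factor (x − 3)^2 tells us the largest block for λ = 3 has size 2.
Step 3 — with total size 6, 5 blocks, and largest block 2, the block sizes (in nonincreasing order) are [2, 1, 1, 1, 1].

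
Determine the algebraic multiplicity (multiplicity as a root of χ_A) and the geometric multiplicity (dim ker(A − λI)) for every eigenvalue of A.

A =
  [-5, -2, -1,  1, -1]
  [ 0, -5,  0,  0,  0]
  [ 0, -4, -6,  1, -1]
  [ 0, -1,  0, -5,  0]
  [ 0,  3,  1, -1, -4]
λ = -5: alg = 5, geom = 3

Step 1 — factor the characteristic polynomial to read off the algebraic multiplicities:
  χ_A(x) = (x + 5)^5

Step 2 — compute geometric multiplicities via the rank-nullity identity g(λ) = n − rank(A − λI):
  rank(A − (-5)·I) = 2, so dim ker(A − (-5)·I) = n − 2 = 3

Summary:
  λ = -5: algebraic multiplicity = 5, geometric multiplicity = 3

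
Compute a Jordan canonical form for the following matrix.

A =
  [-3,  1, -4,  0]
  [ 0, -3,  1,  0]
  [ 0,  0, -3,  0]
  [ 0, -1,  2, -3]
J_3(-3) ⊕ J_1(-3)

The characteristic polynomial is
  det(x·I − A) = x^4 + 12*x^3 + 54*x^2 + 108*x + 81 = (x + 3)^4

Eigenvalues and multiplicities (the geometric multiplicity of λ is n − rank(A − λI), which equals the number of Jordan blocks for λ):
  λ = -3: algebraic multiplicity = 4, geometric multiplicity = 2

Determining the block sizes for each eigenvalue:
  λ = -3: with am = 4 and gm = 2, the partition is not yet determined (e.g. several partitions of 4 into 2 parts exist). Let N = A − (-3)·I. Computing rank(N^1) = 2, rank(N^2) = 1, rank(N^3) = 0; the number of blocks of size ≥ j is rank(N^{j−1}) − rank(N^j), giving [2, 1, 1]. So we have 1 block(s) of size 3, 1 block(s) of size 1 → block sizes [3, 1]

Assembling the blocks gives a Jordan form
J =
  [-3,  1,  0,  0]
  [ 0, -3,  1,  0]
  [ 0,  0, -3,  0]
  [ 0,  0,  0, -3]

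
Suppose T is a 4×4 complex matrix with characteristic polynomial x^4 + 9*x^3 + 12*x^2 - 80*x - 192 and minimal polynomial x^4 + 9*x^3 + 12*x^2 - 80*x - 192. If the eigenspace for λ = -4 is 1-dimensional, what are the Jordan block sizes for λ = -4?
Block sizes for λ = -4: [3]

Step 1 — from the characteristic polynomial, algebraic multiplicity of λ = -4 is 3. From dim ker(T − (-4)·I) = 1, there are exactly 1 Jordan blocks for λ = -4.
Step 2 — from the minimal polynomial, the factor (x + 4)^3 tells us the largest block for λ = -4 has size 3.
Step 3 — with total size 3, 1 blocks, and largest block 3, the block sizes (in nonincreasing order) are [3].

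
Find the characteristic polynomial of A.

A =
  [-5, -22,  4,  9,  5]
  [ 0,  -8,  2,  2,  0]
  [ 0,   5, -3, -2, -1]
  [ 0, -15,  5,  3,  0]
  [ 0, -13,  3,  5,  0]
x^5 + 13*x^4 + 64*x^3 + 152*x^2 + 176*x + 80

Expanding det(x·I − A) (e.g. by cofactor expansion or by noting that A is similar to its Jordan form J, which has the same characteristic polynomial as A) gives
  χ_A(x) = x^5 + 13*x^4 + 64*x^3 + 152*x^2 + 176*x + 80
which factors as (x + 2)^4*(x + 5). The eigenvalues (with algebraic multiplicities) are λ = -5 with multiplicity 1, λ = -2 with multiplicity 4.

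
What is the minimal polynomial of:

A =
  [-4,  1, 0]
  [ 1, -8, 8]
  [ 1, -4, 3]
x^3 + 9*x^2 + 27*x + 27

The characteristic polynomial is χ_A(x) = (x + 3)^3, so the eigenvalues are known. The minimal polynomial is
  m_A(x) = Π_λ (x − λ)^{k_λ}
where k_λ is the size of the *largest* Jordan block for λ (equivalently, the smallest k with (A − λI)^k v = 0 for every generalised eigenvector v of λ).

  λ = -3: largest Jordan block has size 3, contributing (x + 3)^3

So m_A(x) = (x + 3)^3 = x^3 + 9*x^2 + 27*x + 27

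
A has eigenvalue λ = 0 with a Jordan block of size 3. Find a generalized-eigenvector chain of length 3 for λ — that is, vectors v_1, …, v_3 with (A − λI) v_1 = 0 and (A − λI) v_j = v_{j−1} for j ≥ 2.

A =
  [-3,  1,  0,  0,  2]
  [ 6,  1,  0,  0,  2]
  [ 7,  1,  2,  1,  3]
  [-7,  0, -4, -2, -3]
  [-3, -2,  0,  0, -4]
A Jordan chain for λ = 0 of length 3:
v_1 = (0, 0, 1, -2, 0)ᵀ
v_2 = (0, 0, -1, 3, 0)ᵀ
v_3 = (0, 2, 0, 0, -1)ᵀ

Let N = A − (0)·I. We want v_3 with N^3 v_3 = 0 but N^2 v_3 ≠ 0; then v_{j-1} := N · v_j for j = 3, …, 2.

Pick v_3 = (0, 2, 0, 0, -1)ᵀ.
Then v_2 = N · v_3 = (0, 0, -1, 3, 0)ᵀ.
Then v_1 = N · v_2 = (0, 0, 1, -2, 0)ᵀ.

Sanity check: (A − (0)·I) v_1 = (0, 0, 0, 0, 0)ᵀ = 0. ✓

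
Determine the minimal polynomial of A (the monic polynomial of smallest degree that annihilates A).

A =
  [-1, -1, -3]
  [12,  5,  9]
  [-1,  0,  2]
x^3 - 6*x^2 + 12*x - 8

The characteristic polynomial is χ_A(x) = (x - 2)^3, so the eigenvalues are known. The minimal polynomial is
  m_A(x) = Π_λ (x − λ)^{k_λ}
where k_λ is the size of the *largest* Jordan block for λ (equivalently, the smallest k with (A − λI)^k v = 0 for every generalised eigenvector v of λ).

  λ = 2: largest Jordan block has size 3, contributing (x − 2)^3

So m_A(x) = (x - 2)^3 = x^3 - 6*x^2 + 12*x - 8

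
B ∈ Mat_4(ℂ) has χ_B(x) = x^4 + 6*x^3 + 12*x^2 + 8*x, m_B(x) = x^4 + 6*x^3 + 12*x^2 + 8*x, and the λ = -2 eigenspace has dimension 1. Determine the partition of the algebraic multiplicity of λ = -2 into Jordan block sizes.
Block sizes for λ = -2: [3]

Step 1 — from the characteristic polynomial, algebraic multiplicity of λ = -2 is 3. From dim ker(B − (-2)·I) = 1, there are exactly 1 Jordan blocks for λ = -2.
Step 2 — from the minimal polynomial, the factor (x + 2)^3 tells us the largest block for λ = -2 has size 3.
Step 3 — with total size 3, 1 blocks, and largest block 3, the block sizes (in nonincreasing order) are [3].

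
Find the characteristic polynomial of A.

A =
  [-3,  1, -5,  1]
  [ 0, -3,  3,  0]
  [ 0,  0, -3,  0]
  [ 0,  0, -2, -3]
x^4 + 12*x^3 + 54*x^2 + 108*x + 81

Expanding det(x·I − A) (e.g. by cofactor expansion or by noting that A is similar to its Jordan form J, which has the same characteristic polynomial as A) gives
  χ_A(x) = x^4 + 12*x^3 + 54*x^2 + 108*x + 81
which factors as (x + 3)^4. The eigenvalues (with algebraic multiplicities) are λ = -3 with multiplicity 4.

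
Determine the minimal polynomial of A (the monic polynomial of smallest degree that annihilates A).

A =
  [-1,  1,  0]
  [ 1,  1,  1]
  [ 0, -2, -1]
x^3 + x^2

The characteristic polynomial is χ_A(x) = x^2*(x + 1), so the eigenvalues are known. The minimal polynomial is
  m_A(x) = Π_λ (x − λ)^{k_λ}
where k_λ is the size of the *largest* Jordan block for λ (equivalently, the smallest k with (A − λI)^k v = 0 for every generalised eigenvector v of λ).

  λ = -1: largest Jordan block has size 1, contributing (x + 1)
  λ = 0: largest Jordan block has size 2, contributing (x − 0)^2

So m_A(x) = x^2*(x + 1) = x^3 + x^2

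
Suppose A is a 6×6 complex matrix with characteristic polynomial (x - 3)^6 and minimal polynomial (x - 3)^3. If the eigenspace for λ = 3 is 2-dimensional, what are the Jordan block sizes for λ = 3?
Block sizes for λ = 3: [3, 3]

Step 1 — from the characteristic polynomial, algebraic multiplicity of λ = 3 is 6. From dim ker(A − (3)·I) = 2, there are exactly 2 Jordan blocks for λ = 3.
Step 2 — from the minimal polynomial, the factor (x − 3)^3 tells us the largest block for λ = 3 has size 3.
Step 3 — with total size 6, 2 blocks, and largest block 3, the block sizes (in nonincreasing order) are [3, 3].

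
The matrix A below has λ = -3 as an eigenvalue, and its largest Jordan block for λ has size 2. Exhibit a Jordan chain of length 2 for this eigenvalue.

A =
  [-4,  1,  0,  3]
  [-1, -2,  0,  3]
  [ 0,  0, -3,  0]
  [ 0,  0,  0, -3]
A Jordan chain for λ = -3 of length 2:
v_1 = (-1, -1, 0, 0)ᵀ
v_2 = (1, 0, 0, 0)ᵀ

Let N = A − (-3)·I. We want v_2 with N^2 v_2 = 0 but N^1 v_2 ≠ 0; then v_{j-1} := N · v_j for j = 2, …, 2.

Pick v_2 = (1, 0, 0, 0)ᵀ.
Then v_1 = N · v_2 = (-1, -1, 0, 0)ᵀ.

Sanity check: (A − (-3)·I) v_1 = (0, 0, 0, 0)ᵀ = 0. ✓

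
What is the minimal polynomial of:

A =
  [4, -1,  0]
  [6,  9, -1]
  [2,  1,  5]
x^3 - 18*x^2 + 108*x - 216

The characteristic polynomial is χ_A(x) = (x - 6)^3, so the eigenvalues are known. The minimal polynomial is
  m_A(x) = Π_λ (x − λ)^{k_λ}
where k_λ is the size of the *largest* Jordan block for λ (equivalently, the smallest k with (A − λI)^k v = 0 for every generalised eigenvector v of λ).

  λ = 6: largest Jordan block has size 3, contributing (x − 6)^3

So m_A(x) = (x - 6)^3 = x^3 - 18*x^2 + 108*x - 216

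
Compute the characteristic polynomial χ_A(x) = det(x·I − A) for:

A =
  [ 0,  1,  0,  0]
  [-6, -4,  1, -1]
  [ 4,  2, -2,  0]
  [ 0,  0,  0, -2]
x^4 + 8*x^3 + 24*x^2 + 32*x + 16

Expanding det(x·I − A) (e.g. by cofactor expansion or by noting that A is similar to its Jordan form J, which has the same characteristic polynomial as A) gives
  χ_A(x) = x^4 + 8*x^3 + 24*x^2 + 32*x + 16
which factors as (x + 2)^4. The eigenvalues (with algebraic multiplicities) are λ = -2 with multiplicity 4.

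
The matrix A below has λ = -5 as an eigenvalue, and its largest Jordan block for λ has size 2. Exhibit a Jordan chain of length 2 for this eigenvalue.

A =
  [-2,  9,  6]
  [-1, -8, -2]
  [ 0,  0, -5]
A Jordan chain for λ = -5 of length 2:
v_1 = (3, -1, 0)ᵀ
v_2 = (1, 0, 0)ᵀ

Let N = A − (-5)·I. We want v_2 with N^2 v_2 = 0 but N^1 v_2 ≠ 0; then v_{j-1} := N · v_j for j = 2, …, 2.

Pick v_2 = (1, 0, 0)ᵀ.
Then v_1 = N · v_2 = (3, -1, 0)ᵀ.

Sanity check: (A − (-5)·I) v_1 = (0, 0, 0)ᵀ = 0. ✓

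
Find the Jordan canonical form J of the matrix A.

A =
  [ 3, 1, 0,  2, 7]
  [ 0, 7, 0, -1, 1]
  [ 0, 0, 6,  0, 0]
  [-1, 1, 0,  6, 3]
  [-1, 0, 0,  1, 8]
J_2(6) ⊕ J_2(6) ⊕ J_1(6)

The characteristic polynomial is
  det(x·I − A) = x^5 - 30*x^4 + 360*x^3 - 2160*x^2 + 6480*x - 7776 = (x - 6)^5

Eigenvalues and multiplicities (the geometric multiplicity of λ is n − rank(A − λI), which equals the number of Jordan blocks for λ):
  λ = 6: algebraic multiplicity = 5, geometric multiplicity = 3

Determining the block sizes for each eigenvalue:
  λ = 6: with am = 5 and gm = 3, the partition is not yet determined (e.g. several partitions of 5 into 3 parts exist). Let N = A − (6)·I. Computing rank(N^1) = 2, rank(N^2) = 0; the number of blocks of size ≥ j is rank(N^{j−1}) − rank(N^j), giving [3, 2]. So we have 2 block(s) of size 2, 1 block(s) of size 1 → block sizes [2, 2, 1]

Assembling the blocks gives a Jordan form
J =
  [6, 1, 0, 0, 0]
  [0, 6, 0, 0, 0]
  [0, 0, 6, 1, 0]
  [0, 0, 0, 6, 0]
  [0, 0, 0, 0, 6]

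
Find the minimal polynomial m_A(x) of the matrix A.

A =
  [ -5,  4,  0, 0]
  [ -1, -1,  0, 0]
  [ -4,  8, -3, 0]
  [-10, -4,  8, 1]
x^3 + 5*x^2 + 3*x - 9

The characteristic polynomial is χ_A(x) = (x - 1)*(x + 3)^3, so the eigenvalues are known. The minimal polynomial is
  m_A(x) = Π_λ (x − λ)^{k_λ}
where k_λ is the size of the *largest* Jordan block for λ (equivalently, the smallest k with (A − λI)^k v = 0 for every generalised eigenvector v of λ).

  λ = -3: largest Jordan block has size 2, contributing (x + 3)^2
  λ = 1: largest Jordan block has size 1, contributing (x − 1)

So m_A(x) = (x - 1)*(x + 3)^2 = x^3 + 5*x^2 + 3*x - 9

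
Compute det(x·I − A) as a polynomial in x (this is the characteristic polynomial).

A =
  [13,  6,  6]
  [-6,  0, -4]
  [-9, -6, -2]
x^3 - 11*x^2 + 40*x - 48

Expanding det(x·I − A) (e.g. by cofactor expansion or by noting that A is similar to its Jordan form J, which has the same characteristic polynomial as A) gives
  χ_A(x) = x^3 - 11*x^2 + 40*x - 48
which factors as (x - 4)^2*(x - 3). The eigenvalues (with algebraic multiplicities) are λ = 3 with multiplicity 1, λ = 4 with multiplicity 2.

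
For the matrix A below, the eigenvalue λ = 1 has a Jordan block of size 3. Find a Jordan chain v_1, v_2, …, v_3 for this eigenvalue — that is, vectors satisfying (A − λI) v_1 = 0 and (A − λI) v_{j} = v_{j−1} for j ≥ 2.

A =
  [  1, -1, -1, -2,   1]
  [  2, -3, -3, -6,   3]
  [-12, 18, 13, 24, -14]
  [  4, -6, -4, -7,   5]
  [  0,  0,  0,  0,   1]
A Jordan chain for λ = 1 of length 3:
v_1 = (2, 4, -12, 4, 0)ᵀ
v_2 = (0, 2, -12, 4, 0)ᵀ
v_3 = (1, 0, 0, 0, 0)ᵀ

Let N = A − (1)·I. We want v_3 with N^3 v_3 = 0 but N^2 v_3 ≠ 0; then v_{j-1} := N · v_j for j = 3, …, 2.

Pick v_3 = (1, 0, 0, 0, 0)ᵀ.
Then v_2 = N · v_3 = (0, 2, -12, 4, 0)ᵀ.
Then v_1 = N · v_2 = (2, 4, -12, 4, 0)ᵀ.

Sanity check: (A − (1)·I) v_1 = (0, 0, 0, 0, 0)ᵀ = 0. ✓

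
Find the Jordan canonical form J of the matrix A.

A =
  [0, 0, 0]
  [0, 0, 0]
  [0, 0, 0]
J_1(0) ⊕ J_1(0) ⊕ J_1(0)

The characteristic polynomial is
  det(x·I − A) = x^3

Eigenvalues and multiplicities (the geometric multiplicity of λ is n − rank(A − λI), which equals the number of Jordan blocks for λ):
  λ = 0: algebraic multiplicity = 3, geometric multiplicity = 3

Determining the block sizes for each eigenvalue:
  λ = 0: gm = am = 3, so every block has size 1 → block sizes [1, 1, 1]

Assembling the blocks gives a Jordan form
J =
  [0, 0, 0]
  [0, 0, 0]
  [0, 0, 0]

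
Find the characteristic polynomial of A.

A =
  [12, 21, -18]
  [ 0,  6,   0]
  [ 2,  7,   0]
x^3 - 18*x^2 + 108*x - 216

Expanding det(x·I − A) (e.g. by cofactor expansion or by noting that A is similar to its Jordan form J, which has the same characteristic polynomial as A) gives
  χ_A(x) = x^3 - 18*x^2 + 108*x - 216
which factors as (x - 6)^3. The eigenvalues (with algebraic multiplicities) are λ = 6 with multiplicity 3.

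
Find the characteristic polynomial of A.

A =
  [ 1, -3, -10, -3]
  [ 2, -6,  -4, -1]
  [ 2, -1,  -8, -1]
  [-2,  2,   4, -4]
x^4 + 17*x^3 + 108*x^2 + 304*x + 320

Expanding det(x·I − A) (e.g. by cofactor expansion or by noting that A is similar to its Jordan form J, which has the same characteristic polynomial as A) gives
  χ_A(x) = x^4 + 17*x^3 + 108*x^2 + 304*x + 320
which factors as (x + 4)^3*(x + 5). The eigenvalues (with algebraic multiplicities) are λ = -5 with multiplicity 1, λ = -4 with multiplicity 3.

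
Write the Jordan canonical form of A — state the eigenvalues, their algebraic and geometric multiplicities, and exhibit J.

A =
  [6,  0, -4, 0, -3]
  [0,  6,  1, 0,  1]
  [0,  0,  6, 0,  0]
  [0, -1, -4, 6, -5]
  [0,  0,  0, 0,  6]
J_3(6) ⊕ J_2(6)

The characteristic polynomial is
  det(x·I − A) = x^5 - 30*x^4 + 360*x^3 - 2160*x^2 + 6480*x - 7776 = (x - 6)^5

Eigenvalues and multiplicities (the geometric multiplicity of λ is n − rank(A − λI), which equals the number of Jordan blocks for λ):
  λ = 6: algebraic multiplicity = 5, geometric multiplicity = 2

Determining the block sizes for each eigenvalue:
  λ = 6: with am = 5 and gm = 2, the partition is not yet determined (e.g. several partitions of 5 into 2 parts exist). Let N = A − (6)·I. Computing rank(N^1) = 3, rank(N^2) = 1, rank(N^3) = 0; the number of blocks of size ≥ j is rank(N^{j−1}) − rank(N^j), giving [2, 2, 1]. So we have 1 block(s) of size 3, 1 block(s) of size 2 → block sizes [3, 2]

Assembling the blocks gives a Jordan form
J =
  [6, 1, 0, 0, 0]
  [0, 6, 1, 0, 0]
  [0, 0, 6, 0, 0]
  [0, 0, 0, 6, 1]
  [0, 0, 0, 0, 6]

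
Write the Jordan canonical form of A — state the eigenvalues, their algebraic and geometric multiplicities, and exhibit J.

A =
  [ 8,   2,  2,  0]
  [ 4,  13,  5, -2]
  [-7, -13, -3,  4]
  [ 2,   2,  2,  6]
J_3(6) ⊕ J_1(6)

The characteristic polynomial is
  det(x·I − A) = x^4 - 24*x^3 + 216*x^2 - 864*x + 1296 = (x - 6)^4

Eigenvalues and multiplicities (the geometric multiplicity of λ is n − rank(A − λI), which equals the number of Jordan blocks for λ):
  λ = 6: algebraic multiplicity = 4, geometric multiplicity = 2

Determining the block sizes for each eigenvalue:
  λ = 6: with am = 4 and gm = 2, the partition is not yet determined (e.g. several partitions of 4 into 2 parts exist). Let N = A − (6)·I. Computing rank(N^1) = 2, rank(N^2) = 1, rank(N^3) = 0; the number of blocks of size ≥ j is rank(N^{j−1}) − rank(N^j), giving [2, 1, 1]. So we have 1 block(s) of size 3, 1 block(s) of size 1 → block sizes [3, 1]

Assembling the blocks gives a Jordan form
J =
  [6, 1, 0, 0]
  [0, 6, 1, 0]
  [0, 0, 6, 0]
  [0, 0, 0, 6]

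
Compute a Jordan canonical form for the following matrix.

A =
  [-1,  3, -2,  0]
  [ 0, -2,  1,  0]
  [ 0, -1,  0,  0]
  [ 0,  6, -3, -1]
J_3(-1) ⊕ J_1(-1)

The characteristic polynomial is
  det(x·I − A) = x^4 + 4*x^3 + 6*x^2 + 4*x + 1 = (x + 1)^4

Eigenvalues and multiplicities (the geometric multiplicity of λ is n − rank(A − λI), which equals the number of Jordan blocks for λ):
  λ = -1: algebraic multiplicity = 4, geometric multiplicity = 2

Determining the block sizes for each eigenvalue:
  λ = -1: with am = 4 and gm = 2, the partition is not yet determined (e.g. several partitions of 4 into 2 parts exist). Let N = A − (-1)·I. Computing rank(N^1) = 2, rank(N^2) = 1, rank(N^3) = 0; the number of blocks of size ≥ j is rank(N^{j−1}) − rank(N^j), giving [2, 1, 1]. So we have 1 block(s) of size 3, 1 block(s) of size 1 → block sizes [3, 1]

Assembling the blocks gives a Jordan form
J =
  [-1,  1,  0,  0]
  [ 0, -1,  1,  0]
  [ 0,  0, -1,  0]
  [ 0,  0,  0, -1]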